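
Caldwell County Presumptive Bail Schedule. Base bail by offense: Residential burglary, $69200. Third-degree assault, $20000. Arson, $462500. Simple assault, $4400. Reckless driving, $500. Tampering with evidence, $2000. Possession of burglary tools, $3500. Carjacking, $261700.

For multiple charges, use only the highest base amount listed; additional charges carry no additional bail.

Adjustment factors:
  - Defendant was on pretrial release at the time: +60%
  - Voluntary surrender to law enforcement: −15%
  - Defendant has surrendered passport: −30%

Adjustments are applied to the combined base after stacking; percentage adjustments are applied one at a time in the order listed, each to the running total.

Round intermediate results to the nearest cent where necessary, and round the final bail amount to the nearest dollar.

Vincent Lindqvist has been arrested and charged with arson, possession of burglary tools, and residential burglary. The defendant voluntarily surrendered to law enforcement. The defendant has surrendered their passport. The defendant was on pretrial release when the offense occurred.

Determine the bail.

$440300

Base amounts from the schedule: arson $462500; possession of burglary tools $3500; residential burglary $69200.
Stacking rule: use the highest base only. Highest is arson at $462500. Combined base = $462500.
Defendant was on pretrial release at the time (+60%): $462500 × 1.6 = $740000.
Voluntary surrender to law enforcement (−15%): $740000 × 0.85 = $629000.
Defendant has surrendered passport (−30%): $629000 × 0.7 = $440300.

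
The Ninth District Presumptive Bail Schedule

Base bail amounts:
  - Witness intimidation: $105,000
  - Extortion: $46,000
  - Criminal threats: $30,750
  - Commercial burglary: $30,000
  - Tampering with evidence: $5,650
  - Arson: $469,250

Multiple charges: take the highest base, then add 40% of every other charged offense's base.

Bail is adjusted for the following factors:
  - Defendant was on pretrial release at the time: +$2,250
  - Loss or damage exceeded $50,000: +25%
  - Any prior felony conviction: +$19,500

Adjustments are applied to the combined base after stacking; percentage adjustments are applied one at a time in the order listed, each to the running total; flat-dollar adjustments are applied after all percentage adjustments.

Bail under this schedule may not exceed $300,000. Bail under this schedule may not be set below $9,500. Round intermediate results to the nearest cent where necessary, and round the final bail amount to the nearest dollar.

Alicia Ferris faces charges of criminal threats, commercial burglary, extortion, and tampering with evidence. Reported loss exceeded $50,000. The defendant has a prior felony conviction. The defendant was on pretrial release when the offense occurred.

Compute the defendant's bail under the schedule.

$112,450

Base amounts from the schedule: criminal threats $30,750; commercial burglary $30,000; extortion $46,000; tampering with evidence $5,650.
Stacking rule: highest base plus 40% of each additional charge. Highest is extortion at $46,000. Additional: $30,750 × 40% = $12,300; $30,000 × 40% = $12,000; $5,650 × 40% = $2,260. Combined base = $46,000 + $26,560 = $72,560.
Loss or damage exceeded $50,000 (+25%): $72,560 × 1.25 = $90,700.
Defendant was on pretrial release at the time (+$2,250 flat): $90,700 + $2,250 = $92,950.
Any prior felony conviction (+$19,500 flat): $92,950 + $19,500 = $112,450.
$112,450 is within the $300,000 maximum.
$112,450 is at or above the $9,500 minimum.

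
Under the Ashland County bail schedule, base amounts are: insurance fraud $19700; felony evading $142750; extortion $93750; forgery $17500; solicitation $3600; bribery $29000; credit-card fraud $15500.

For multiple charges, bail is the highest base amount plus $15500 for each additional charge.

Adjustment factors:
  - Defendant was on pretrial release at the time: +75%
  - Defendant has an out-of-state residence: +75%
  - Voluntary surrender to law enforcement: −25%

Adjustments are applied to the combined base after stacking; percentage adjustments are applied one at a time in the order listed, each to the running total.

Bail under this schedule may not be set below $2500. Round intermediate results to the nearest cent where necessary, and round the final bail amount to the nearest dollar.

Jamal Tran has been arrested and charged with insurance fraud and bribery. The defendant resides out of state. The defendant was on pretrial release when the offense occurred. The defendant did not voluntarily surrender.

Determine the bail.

$136281

Base amounts from the schedule: insurance fraud $19700; bribery $29000.
Stacking rule: highest base plus $15500 per additional charge. Highest is bribery at $29000; 1 additional charge → +$15500. Combined base = $44500.
Defendant was on pretrial release at the time (+75%): $44500 × 1.75 = $77875.
Defendant has an out-of-state residence (+75%): $77875 × 1.75 = $136281.25.
$136281.25 is at or above the $2500 minimum.
Rounded to the nearest dollar: $136281.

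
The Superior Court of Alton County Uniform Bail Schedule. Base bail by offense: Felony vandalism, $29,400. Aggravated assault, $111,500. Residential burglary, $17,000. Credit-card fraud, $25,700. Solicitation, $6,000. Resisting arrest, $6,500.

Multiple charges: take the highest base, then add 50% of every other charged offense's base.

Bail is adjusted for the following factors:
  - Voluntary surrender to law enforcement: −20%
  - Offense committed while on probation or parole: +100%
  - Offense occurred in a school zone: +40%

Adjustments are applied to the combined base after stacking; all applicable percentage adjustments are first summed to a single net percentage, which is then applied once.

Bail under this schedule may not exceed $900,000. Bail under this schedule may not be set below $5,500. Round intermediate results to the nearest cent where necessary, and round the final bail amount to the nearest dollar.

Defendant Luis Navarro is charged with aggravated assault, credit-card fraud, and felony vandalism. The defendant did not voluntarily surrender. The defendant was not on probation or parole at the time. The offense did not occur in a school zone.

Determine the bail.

Base amounts from the schedule: aggravated assault $111,500; credit-card fraud $25,700; felony vandalism $29,400.
Stacking rule: highest base plus 50% of each additional charge. Highest is aggravated assault at $111,500. Additional: $25,700 × 50% = $12,850; $29,400 × 50% = $14,700. Combined base = $111,500 + $27,550 = $139,050.
No adjustment factors apply to this defendant.
$139,050 is within the $900,000 maximum.
$139,050 is at or above the $5,500 minimum.

$139,050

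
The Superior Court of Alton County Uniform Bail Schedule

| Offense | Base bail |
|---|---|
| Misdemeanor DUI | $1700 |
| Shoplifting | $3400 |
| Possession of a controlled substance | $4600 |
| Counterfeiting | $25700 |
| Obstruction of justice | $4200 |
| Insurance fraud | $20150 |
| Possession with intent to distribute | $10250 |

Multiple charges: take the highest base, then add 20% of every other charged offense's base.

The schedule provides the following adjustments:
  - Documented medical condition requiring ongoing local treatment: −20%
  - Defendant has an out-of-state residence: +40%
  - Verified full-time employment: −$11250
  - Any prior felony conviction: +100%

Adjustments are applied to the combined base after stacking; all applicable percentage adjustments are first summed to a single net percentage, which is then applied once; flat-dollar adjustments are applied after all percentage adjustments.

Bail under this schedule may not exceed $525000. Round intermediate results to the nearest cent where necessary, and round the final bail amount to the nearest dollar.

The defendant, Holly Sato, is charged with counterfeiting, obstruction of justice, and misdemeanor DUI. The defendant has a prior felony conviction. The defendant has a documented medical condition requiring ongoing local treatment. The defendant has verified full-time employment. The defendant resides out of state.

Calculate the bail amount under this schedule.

$47886

Base amounts from the schedule: counterfeiting $25700; obstruction of justice $4200; misdemeanor DUI $1700.
Stacking rule: highest base plus 20% of each additional charge. Highest is counterfeiting at $25700. Additional: $4200 × 20% = $840; $1700 × 20% = $340. Combined base = $25700 + $1180 = $26880.
Net percentage adjustment: −20% +40% +100% = +120%. $26880 × 2.2 = $59136.
Verified full-time employment (−$11250 flat): $59136 − $11250 = $47886.
$47886 is within the $525000 maximum.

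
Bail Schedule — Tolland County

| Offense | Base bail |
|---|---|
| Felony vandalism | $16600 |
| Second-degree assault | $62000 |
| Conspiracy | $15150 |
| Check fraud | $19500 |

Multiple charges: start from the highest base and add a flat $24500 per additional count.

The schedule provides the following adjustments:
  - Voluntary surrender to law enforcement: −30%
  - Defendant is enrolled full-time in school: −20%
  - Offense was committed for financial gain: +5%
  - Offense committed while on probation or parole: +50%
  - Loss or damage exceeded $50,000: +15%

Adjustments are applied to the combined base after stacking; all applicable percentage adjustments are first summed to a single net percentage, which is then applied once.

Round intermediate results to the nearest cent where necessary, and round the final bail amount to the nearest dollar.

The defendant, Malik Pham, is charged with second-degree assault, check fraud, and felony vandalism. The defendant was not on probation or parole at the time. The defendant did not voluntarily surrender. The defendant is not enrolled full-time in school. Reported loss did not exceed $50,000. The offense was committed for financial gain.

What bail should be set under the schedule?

Base amounts from the schedule: second-degree assault $62000; check fraud $19500; felony vandalism $16600.
Stacking rule: highest base plus $24500 per additional charge. Highest is second-degree assault at $62000; 2 additional charges → +$49000. Combined base = $111000.
Offense was committed for financial gain (+5%): $111000 × 1.05 = $116550.

$116550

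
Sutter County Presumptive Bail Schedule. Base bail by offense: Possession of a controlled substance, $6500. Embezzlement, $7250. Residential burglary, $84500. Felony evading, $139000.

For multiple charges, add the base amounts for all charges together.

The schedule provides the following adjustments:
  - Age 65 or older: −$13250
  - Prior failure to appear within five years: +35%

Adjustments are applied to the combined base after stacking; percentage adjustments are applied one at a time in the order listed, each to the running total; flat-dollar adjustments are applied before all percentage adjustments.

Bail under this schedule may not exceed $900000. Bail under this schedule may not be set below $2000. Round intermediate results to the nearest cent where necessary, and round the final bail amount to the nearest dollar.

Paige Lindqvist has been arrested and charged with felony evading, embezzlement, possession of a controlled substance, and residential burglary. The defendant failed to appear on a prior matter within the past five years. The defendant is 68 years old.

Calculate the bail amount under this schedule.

Base amounts from the schedule: felony evading $139000; embezzlement $7250; possession of a controlled substance $6500; residential burglary $84500.
Stacking rule: sum of all bases. $139000 + $7250 + $6500 + $84500 = $237250.
Age 65 or older (−$13250 flat): $237250 − $13250 = $224000.
Prior failure to appear within five years (+35%): $224000 × 1.35 = $302400.
$302400 is within the $900000 maximum.
$302400 is at or above the $2000 minimum.

$302400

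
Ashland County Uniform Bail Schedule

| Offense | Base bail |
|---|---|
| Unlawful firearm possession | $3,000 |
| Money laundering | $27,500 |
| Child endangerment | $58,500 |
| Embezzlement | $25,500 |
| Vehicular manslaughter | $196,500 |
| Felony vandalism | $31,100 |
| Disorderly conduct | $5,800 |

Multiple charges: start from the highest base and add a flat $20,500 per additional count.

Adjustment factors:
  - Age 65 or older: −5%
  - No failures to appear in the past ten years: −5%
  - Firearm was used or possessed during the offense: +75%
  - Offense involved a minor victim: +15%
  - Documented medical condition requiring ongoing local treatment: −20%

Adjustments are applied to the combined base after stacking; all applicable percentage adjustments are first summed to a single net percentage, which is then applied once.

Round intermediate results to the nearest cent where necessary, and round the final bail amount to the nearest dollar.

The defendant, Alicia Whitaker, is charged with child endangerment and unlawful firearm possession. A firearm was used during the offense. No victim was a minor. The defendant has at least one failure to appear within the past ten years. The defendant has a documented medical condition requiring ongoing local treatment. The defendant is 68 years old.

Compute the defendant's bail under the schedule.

$118,500

Base amounts from the schedule: child endangerment $58,500; unlawful firearm possession $3,000.
Stacking rule: highest base plus $20,500 per additional charge. Highest is child endangerment at $58,500; 1 additional charge → +$20,500. Combined base = $79,000.
Net percentage adjustment: −5% +75% −20% = +50%. $79,000 × 1.5 = $118,500.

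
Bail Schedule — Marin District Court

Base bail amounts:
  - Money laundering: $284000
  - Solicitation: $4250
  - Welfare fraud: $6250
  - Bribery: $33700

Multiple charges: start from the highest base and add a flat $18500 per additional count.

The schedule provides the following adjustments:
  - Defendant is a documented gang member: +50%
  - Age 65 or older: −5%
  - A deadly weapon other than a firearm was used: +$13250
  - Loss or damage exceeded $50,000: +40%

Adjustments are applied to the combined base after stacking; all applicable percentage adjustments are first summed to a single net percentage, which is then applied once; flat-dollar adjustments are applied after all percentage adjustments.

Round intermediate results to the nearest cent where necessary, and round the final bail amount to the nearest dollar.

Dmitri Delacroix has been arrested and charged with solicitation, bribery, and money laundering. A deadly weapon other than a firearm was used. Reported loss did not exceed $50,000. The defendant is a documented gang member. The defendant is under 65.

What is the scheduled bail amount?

$494750

Base amounts from the schedule: solicitation $4250; bribery $33700; money laundering $284000.
Stacking rule: highest base plus $18500 per additional charge. Highest is money laundering at $284000; 2 additional charges → +$37000. Combined base = $321000.
Defendant is a documented gang member (+50%): $321000 × 1.5 = $481500.
A deadly weapon other than a firearm was used (+$13250 flat): $481500 + $13250 = $494750.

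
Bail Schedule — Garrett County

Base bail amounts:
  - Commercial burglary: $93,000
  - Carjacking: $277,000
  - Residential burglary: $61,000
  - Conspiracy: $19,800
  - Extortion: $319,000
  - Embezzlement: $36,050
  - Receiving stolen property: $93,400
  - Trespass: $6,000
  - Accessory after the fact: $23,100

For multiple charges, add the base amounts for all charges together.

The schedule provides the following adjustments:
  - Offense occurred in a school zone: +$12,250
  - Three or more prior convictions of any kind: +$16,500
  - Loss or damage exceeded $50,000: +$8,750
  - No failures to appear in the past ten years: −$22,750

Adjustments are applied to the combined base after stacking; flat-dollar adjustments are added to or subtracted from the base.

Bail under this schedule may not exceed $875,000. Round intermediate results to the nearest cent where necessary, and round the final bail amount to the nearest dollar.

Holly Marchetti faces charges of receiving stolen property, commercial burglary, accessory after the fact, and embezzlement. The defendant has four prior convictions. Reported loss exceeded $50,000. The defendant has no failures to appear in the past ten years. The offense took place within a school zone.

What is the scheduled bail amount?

Base amounts from the schedule: receiving stolen property $93,400; commercial burglary $93,000; accessory after the fact $23,100; embezzlement $36,050.
Stacking rule: sum of all bases. $93,400 + $93,000 + $23,100 + $36,050 = $245,550.
Offense occurred in a school zone (+$12,250 flat): $245,550 + $12,250 = $257,800.
Three or more prior convictions of any kind (+$16,500 flat): $257,800 + $16,500 = $274,300.
Loss or damage exceeded $50,000 (+$8,750 flat): $274,300 + $8,750 = $283,050.
No failures to appear in the past ten years (−$22,750 flat): $283,050 − $22,750 = $260,300.
$260,300 is within the $875,000 maximum.

$260,300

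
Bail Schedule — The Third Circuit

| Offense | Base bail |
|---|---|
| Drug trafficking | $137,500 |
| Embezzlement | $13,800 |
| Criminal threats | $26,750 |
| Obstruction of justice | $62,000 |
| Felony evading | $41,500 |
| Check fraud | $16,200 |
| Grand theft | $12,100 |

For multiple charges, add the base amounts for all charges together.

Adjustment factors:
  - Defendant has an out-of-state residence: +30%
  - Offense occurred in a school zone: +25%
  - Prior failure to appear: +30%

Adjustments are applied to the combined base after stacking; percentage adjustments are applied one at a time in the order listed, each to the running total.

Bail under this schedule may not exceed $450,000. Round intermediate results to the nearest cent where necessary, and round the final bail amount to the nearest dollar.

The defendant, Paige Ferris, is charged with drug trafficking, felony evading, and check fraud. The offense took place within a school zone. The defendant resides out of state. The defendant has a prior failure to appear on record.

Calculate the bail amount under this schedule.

Base amounts from the schedule: drug trafficking $137,500; felony evading $41,500; check fraud $16,200.
Stacking rule: sum of all bases. $137,500 + $41,500 + $16,200 = $195,200.
Defendant has an out-of-state residence (+30%): $195,200 × 1.3 = $253,760.
Offense occurred in a school zone (+25%): $253,760 × 1.25 = $317,200.
Prior failure to appear (+30%): $317,200 × 1.3 = $412,360.
$412,360 is within the $450,000 maximum.

$412,360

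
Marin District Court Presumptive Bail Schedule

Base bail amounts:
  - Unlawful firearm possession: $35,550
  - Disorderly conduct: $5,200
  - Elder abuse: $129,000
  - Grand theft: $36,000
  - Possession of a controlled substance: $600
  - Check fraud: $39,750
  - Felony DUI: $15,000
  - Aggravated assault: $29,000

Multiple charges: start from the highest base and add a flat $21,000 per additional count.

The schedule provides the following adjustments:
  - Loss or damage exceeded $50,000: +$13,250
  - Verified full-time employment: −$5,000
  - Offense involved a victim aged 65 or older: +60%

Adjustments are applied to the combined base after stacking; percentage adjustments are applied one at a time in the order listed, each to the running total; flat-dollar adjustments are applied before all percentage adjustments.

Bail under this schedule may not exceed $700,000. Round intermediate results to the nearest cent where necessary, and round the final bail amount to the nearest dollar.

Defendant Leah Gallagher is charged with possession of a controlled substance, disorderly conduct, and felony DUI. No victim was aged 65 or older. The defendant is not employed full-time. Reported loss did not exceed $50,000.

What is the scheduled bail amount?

$57,000

Base amounts from the schedule: possession of a controlled substance $600; disorderly conduct $5,200; felony DUI $15,000.
Stacking rule: highest base plus $21,000 per additional charge. Highest is felony DUI at $15,000; 2 additional charges → +$42,000. Combined base = $57,000.
No adjustment factors apply to this defendant.
$57,000 is within the $700,000 maximum.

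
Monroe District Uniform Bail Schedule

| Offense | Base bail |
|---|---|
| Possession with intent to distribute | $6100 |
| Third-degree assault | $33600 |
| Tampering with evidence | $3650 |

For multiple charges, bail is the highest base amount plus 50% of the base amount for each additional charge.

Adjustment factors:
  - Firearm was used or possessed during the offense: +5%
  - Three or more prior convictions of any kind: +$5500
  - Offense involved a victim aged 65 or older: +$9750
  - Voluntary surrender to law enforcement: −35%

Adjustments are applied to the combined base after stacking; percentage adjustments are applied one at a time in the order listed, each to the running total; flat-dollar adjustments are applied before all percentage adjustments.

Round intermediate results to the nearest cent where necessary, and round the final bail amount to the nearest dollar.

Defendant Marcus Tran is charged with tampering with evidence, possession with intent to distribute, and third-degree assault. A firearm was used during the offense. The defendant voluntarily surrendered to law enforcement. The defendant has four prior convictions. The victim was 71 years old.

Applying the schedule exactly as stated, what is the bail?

Base amounts from the schedule: tampering with evidence $3650; possession with intent to distribute $6100; third-degree assault $33600.
Stacking rule: highest base plus 50% of each additional charge. Highest is third-degree assault at $33600. Additional: $3650 × 50% = $1825; $6100 × 50% = $3050. Combined base = $33600 + $4875 = $38475.
Three or more prior convictions of any kind (+$5500 flat): $38475 + $5500 = $43975.
Offense involved a victim aged 65 or older (+$9750 flat): $43975 + $9750 = $53725.
Firearm was used or possessed during the offense (+5%): $53725 × 1.05 = $56411.25.
Voluntary surrender to law enforcement (−35%): $56411.25 × 0.65 = $36667.31.
Rounded to the nearest dollar: $36667.

$36667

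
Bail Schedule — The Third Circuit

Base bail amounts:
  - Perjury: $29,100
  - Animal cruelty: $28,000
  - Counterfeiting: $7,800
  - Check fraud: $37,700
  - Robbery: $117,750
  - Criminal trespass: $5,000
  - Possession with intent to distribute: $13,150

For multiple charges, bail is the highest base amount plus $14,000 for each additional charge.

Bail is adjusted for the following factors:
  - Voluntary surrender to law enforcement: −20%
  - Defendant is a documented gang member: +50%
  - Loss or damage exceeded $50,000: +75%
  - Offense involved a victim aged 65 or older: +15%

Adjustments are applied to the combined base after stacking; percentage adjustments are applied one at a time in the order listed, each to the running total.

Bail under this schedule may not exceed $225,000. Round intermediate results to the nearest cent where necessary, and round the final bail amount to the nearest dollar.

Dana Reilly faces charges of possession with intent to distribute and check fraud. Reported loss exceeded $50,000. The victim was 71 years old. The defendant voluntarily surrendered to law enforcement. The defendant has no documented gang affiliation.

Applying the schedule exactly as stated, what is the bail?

$83,237

Base amounts from the schedule: possession with intent to distribute $13,150; check fraud $37,700.
Stacking rule: highest base plus $14,000 per additional charge. Highest is check fraud at $37,700; 1 additional charge → +$14,000. Combined base = $51,700.
Voluntary surrender to law enforcement (−20%): $51,700 × 0.8 = $41,360.
Loss or damage exceeded $50,000 (+75%): $41,360 × 1.75 = $72,380.
Offense involved a victim aged 65 or older (+15%): $72,380 × 1.15 = $83,237.
$83,237 is within the $225,000 maximum.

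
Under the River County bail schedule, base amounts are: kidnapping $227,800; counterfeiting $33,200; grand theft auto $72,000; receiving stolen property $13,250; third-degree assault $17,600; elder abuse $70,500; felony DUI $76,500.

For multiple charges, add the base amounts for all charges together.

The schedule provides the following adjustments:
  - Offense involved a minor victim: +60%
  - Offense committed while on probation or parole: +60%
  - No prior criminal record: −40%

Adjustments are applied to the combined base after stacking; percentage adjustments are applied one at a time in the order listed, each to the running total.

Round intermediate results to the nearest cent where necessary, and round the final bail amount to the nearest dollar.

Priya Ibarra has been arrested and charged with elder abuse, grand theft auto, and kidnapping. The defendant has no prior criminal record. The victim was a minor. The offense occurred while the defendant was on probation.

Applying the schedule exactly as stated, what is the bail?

Base amounts from the schedule: elder abuse $70,500; grand theft auto $72,000; kidnapping $227,800.
Stacking rule: sum of all bases. $70,500 + $72,000 + $227,800 = $370,300.
Offense involved a minor victim (+60%): $370,300 × 1.6 = $592,480.
Offense committed while on probation or parole (+60%): $592,480 × 1.6 = $947,968.
No prior criminal record (−40%): $947,968 × 0.6 = $568,780.80.
Rounded to the nearest dollar: $568,781.

$568,781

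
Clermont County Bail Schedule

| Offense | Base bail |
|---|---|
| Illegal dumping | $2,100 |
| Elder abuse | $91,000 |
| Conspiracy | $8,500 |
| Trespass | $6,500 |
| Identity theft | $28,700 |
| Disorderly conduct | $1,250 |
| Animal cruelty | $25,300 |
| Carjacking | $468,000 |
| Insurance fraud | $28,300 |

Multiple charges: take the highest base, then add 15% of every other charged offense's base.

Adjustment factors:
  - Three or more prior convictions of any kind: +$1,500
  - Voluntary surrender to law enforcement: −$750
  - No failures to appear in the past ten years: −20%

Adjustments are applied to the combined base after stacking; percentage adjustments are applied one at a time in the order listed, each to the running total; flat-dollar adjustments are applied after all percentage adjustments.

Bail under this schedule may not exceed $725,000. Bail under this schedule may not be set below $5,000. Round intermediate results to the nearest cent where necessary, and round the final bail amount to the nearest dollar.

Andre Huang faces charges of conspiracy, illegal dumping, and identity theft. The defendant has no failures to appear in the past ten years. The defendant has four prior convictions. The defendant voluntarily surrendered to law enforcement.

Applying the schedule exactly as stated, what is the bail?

Base amounts from the schedule: conspiracy $8,500; illegal dumping $2,100; identity theft $28,700.
Stacking rule: highest base plus 15% of each additional charge. Highest is identity theft at $28,700. Additional: $8,500 × 15% = $1,275; $2,100 × 15% = $315. Combined base = $28,700 + $1,590 = $30,290.
No failures to appear in the past ten years (−20%): $30,290 × 0.8 = $24,232.
Three or more prior convictions of any kind (+$1,500 flat): $24,232 + $1,500 = $25,732.
Voluntary surrender to law enforcement (−$750 flat): $25,732 − $750 = $24,982.
$24,982 is within the $725,000 maximum.
$24,982 is at or above the $5,000 minimum.

$24,982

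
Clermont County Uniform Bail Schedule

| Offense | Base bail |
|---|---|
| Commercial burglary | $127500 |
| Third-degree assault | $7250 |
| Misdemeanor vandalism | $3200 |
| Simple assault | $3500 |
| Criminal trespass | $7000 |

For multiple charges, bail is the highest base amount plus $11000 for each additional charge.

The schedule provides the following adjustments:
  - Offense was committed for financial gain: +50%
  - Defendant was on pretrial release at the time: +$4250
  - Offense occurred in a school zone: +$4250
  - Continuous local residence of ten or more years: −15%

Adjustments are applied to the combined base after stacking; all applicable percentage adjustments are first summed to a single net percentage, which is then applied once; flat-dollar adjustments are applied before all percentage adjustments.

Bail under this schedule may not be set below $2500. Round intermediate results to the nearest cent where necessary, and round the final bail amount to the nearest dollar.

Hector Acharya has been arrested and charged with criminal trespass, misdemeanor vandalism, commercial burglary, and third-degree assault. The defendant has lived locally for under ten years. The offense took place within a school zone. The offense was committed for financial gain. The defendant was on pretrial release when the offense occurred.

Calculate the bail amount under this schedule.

$253500

Base amounts from the schedule: criminal trespass $7000; misdemeanor vandalism $3200; commercial burglary $127500; third-degree assault $7250.
Stacking rule: highest base plus $11000 per additional charge. Highest is commercial burglary at $127500; 3 additional charges → +$33000. Combined base = $160500.
Defendant was on pretrial release at the time (+$4250 flat): $160500 + $4250 = $164750.
Offense occurred in a school zone (+$4250 flat): $164750 + $4250 = $169000.
Offense was committed for financial gain (+50%): $169000 × 1.5 = $253500.
$253500 is at or above the $2500 minimum.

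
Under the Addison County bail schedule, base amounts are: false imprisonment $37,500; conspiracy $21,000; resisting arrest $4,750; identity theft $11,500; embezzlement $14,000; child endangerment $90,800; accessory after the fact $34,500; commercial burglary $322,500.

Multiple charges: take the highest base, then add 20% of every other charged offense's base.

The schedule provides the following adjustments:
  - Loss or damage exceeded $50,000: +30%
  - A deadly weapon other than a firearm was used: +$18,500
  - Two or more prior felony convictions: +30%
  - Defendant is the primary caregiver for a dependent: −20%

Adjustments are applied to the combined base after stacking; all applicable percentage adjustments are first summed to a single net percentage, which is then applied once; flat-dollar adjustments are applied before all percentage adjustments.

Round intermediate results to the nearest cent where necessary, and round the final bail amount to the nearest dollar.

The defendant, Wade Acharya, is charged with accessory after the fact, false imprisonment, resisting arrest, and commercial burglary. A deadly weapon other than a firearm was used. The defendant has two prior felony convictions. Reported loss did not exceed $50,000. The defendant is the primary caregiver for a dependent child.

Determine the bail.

Base amounts from the schedule: accessory after the fact $34,500; false imprisonment $37,500; resisting arrest $4,750; commercial burglary $322,500.
Stacking rule: highest base plus 20% of each additional charge. Highest is commercial burglary at $322,500. Additional: $34,500 × 20% = $6,900; $37,500 × 20% = $7,500; $4,750 × 20% = $950. Combined base = $322,500 + $15,350 = $337,850.
A deadly weapon other than a firearm was used (+$18,500 flat): $337,850 + $18,500 = $356,350.
Net percentage adjustment: +30% −20% = +10%. $356,350 × 1.1 = $391,985.

$391,985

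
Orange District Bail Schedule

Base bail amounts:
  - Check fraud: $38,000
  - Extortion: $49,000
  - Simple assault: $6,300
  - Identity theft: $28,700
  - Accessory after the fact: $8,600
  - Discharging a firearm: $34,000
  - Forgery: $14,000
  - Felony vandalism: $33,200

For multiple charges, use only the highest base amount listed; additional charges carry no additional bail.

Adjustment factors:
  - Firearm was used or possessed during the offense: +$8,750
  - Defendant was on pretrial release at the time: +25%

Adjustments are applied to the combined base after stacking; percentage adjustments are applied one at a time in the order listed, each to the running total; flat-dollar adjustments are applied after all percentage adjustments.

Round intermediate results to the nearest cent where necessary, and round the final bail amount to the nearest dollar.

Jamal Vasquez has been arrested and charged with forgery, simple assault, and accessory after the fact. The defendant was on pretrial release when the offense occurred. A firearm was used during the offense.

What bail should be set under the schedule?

Base amounts from the schedule: forgery $14,000; simple assault $6,300; accessory after the fact $8,600.
Stacking rule: use the highest base only. Highest is forgery at $14,000. Combined base = $14,000.
Defendant was on pretrial release at the time (+25%): $14,000 × 1.25 = $17,500.
Firearm was used or possessed during the offense (+$8,750 flat): $17,500 + $8,750 = $26,250.

$26,250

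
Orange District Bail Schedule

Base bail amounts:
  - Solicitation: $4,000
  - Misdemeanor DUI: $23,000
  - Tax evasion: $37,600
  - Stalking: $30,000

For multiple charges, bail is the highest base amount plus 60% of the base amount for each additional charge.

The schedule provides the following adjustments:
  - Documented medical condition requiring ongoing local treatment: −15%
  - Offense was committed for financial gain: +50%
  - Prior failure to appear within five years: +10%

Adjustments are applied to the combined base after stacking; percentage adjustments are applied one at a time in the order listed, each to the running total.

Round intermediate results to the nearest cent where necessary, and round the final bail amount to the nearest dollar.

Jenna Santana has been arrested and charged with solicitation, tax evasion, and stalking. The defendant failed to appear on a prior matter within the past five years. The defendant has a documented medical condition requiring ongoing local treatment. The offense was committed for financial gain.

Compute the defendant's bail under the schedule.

Base amounts from the schedule: solicitation $4,000; tax evasion $37,600; stalking $30,000.
Stacking rule: highest base plus 60% of each additional charge. Highest is tax evasion at $37,600. Additional: $4,000 × 60% = $2,400; $30,000 × 60% = $18,000. Combined base = $37,600 + $20,400 = $58,000.
Documented medical condition requiring ongoing local treatment (−15%): $58,000 × 0.85 = $49,300.
Offense was committed for financial gain (+50%): $49,300 × 1.5 = $73,950.
Prior failure to appear within five years (+10%): $73,950 × 1.1 = $81,345.

$81,345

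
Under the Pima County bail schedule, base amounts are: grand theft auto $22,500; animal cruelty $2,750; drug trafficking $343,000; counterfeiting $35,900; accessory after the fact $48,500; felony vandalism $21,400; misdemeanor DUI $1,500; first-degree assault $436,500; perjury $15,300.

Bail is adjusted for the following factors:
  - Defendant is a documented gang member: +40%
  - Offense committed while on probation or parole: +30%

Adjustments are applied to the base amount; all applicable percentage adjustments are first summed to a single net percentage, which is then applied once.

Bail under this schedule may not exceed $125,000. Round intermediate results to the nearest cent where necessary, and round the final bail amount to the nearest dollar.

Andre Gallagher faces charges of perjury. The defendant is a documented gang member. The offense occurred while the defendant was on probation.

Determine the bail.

Base amounts from the schedule: perjury $15,300.
Single charge. Combined base = $15,300.
Net percentage adjustment: +40% +30% = +70%. $15,300 × 1.7 = $26,010.
$26,010 is within the $125,000 maximum.

$26,010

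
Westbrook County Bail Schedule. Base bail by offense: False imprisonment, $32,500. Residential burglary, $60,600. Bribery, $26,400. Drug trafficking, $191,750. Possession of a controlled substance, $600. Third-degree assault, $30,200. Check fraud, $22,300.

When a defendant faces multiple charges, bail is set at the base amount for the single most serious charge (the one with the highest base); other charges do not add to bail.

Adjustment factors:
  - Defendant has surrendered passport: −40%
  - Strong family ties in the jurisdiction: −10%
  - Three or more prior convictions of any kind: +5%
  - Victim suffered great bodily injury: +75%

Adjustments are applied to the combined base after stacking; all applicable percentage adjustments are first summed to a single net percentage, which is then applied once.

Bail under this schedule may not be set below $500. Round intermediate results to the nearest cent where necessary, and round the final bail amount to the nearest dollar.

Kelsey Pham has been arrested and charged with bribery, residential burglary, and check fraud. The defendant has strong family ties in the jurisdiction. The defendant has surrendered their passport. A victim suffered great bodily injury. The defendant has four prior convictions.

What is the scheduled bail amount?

Base amounts from the schedule: bribery $26,400; residential burglary $60,600; check fraud $22,300.
Stacking rule: use the highest base only. Highest is residential burglary at $60,600. Combined base = $60,600.
Net percentage adjustment: −40% −10% +5% +75% = +30%. $60,600 × 1.3 = $78,780.
$78,780 is at or above the $500 minimum.

$78,780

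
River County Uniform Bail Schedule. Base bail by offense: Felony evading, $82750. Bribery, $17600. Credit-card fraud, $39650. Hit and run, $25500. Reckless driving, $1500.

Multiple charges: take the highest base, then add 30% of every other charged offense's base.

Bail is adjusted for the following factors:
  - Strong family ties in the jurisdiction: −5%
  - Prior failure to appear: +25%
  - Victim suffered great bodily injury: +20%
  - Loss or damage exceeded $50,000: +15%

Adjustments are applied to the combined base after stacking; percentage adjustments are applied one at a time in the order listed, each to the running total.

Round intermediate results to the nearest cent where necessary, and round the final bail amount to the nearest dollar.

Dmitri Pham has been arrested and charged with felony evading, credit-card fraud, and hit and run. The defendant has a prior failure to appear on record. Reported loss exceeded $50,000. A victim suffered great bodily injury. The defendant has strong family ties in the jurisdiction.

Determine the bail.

$167636

Base amounts from the schedule: felony evading $82750; credit-card fraud $39650; hit and run $25500.
Stacking rule: highest base plus 30% of each additional charge. Highest is felony evading at $82750. Additional: $39650 × 30% = $11895; $25500 × 30% = $7650. Combined base = $82750 + $19545 = $102295.
Strong family ties in the jurisdiction (−5%): $102295 × 0.95 = $97180.25.
Prior failure to appear (+25%): $97180.25 × 1.25 = $121475.31.
Victim suffered great bodily injury (+20%): $121475.31 × 1.2 = $145770.37.
Loss or damage exceeded $50,000 (+15%): $145770.37 × 1.15 = $167635.93.
Rounded to the nearest dollar: $167636.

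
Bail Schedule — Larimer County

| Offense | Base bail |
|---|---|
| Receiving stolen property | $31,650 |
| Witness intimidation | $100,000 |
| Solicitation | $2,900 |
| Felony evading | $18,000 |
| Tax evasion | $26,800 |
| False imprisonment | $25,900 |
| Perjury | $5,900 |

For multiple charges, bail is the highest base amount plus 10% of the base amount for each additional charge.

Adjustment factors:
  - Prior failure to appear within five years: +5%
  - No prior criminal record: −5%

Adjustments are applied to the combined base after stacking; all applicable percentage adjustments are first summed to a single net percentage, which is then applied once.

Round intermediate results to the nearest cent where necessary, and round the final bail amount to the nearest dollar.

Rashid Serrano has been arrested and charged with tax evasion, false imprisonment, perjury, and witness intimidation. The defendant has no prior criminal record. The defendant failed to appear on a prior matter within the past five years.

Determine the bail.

$105,860

Base amounts from the schedule: tax evasion $26,800; false imprisonment $25,900; perjury $5,900; witness intimidation $100,000.
Stacking rule: highest base plus 10% of each additional charge. Highest is witness intimidation at $100,000. Additional: $26,800 × 10% = $2,680; $25,900 × 10% = $2,590; $5,900 × 10% = $590. Combined base = $100,000 + $5,860 = $105,860.
Net percentage adjustment: +5% −5% = +0%. $105,860 × 1 = $105,860.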